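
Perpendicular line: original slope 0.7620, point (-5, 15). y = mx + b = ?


Perpendicular slope = -1/m1 = -1/0.7620 = -1.3123
b2 = y0 - m2*x0 = 15 - 5/0.7620 = 15 - 6.5617 = 8.4383

y = -1.3123x + 8.4383


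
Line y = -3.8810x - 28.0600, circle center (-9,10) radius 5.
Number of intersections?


Substitute y = -3.8810x - 28.0600: (x+ 9)^2 + (-3.8810x- 28.0600-10)^2 = 25
Expand to Ax^2 + Bx + C = 0, where b-k = -38.06
A = 1+m^2 = 16.062161
B = 2(m(b-k) - h) = 2(-3.8810*(-38.06) + 9) = 313.42172
C = h^2 + (b-k)^2 - r^2 = 81 + 1448.5636 - 25 = 1504.5636
disc = B^2-4AC = 98233.1746 - 96666.1711 = 1567.0035
disc > 0

2 intersection points


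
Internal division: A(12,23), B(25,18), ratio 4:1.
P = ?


Px = (4*25 + 1*12)/5 = 112/5 = 22.4000
Py = (4*18 + 1*23)/5 = 95/5 = 19.0000

P = (22.4000, 19.0000)


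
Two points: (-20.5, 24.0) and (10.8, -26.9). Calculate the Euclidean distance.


dx = 10.8 + 20.5 = 31.3
dy = -26.9 - 24.0 = -50.9
d = sqrt(979.69 + 2590.81) = sqrt(3570.5) = 59.7537

59.7537


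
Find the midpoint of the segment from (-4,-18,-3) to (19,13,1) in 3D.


Mx = (-4+19)/2 = 7.5000
My = (-18+13)/2 = -2.5000
Mz = (-3+1)/2 = -1.0000

M = (7.5000, -2.5000, -1.0000)


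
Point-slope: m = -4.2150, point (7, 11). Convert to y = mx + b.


y - 11 = -4.2150(x - 7)
y = -4.2150x + 11 + 4.2150*7
y = -4.2150x + 40.5050

y = -4.2150x + 40.5050


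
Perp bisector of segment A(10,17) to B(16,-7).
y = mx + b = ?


Midpoint = (13, 5)
Slope of AB = dy/dx = -24/6 = -4.0000
Perp slope = -dx/dy = 6/24 = 0.2500
b = My - (perp slope)*Mx = 5 + (6*13)/(-24) = 5 - 3.2500 = 1.7500

y = 0.2500x + 1.7500


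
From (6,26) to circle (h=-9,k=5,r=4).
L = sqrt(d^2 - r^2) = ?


d = sqrt((6+ 9)^2 + (26-5)^2) = sqrt(225+441) = 25.8070
L = sqrt(666.0000 - 16) = sqrt(650.0000) = 25.4951

25.4951


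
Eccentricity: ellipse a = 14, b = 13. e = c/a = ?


c = sqrt(196-169) = sqrt(27) = 5.1962
e = c/a = sqrt(27)/14 = 0.3712

e = 0.3712


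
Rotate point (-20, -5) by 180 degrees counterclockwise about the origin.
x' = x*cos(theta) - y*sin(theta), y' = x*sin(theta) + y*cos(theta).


cos(180) = -1, sin(180) = 0
x' = -20*(-1) + 5*0 = 20
y' = -20*0 - 5*(-1) = 5

(20, 5)


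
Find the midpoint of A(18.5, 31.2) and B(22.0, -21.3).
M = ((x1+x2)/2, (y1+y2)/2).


Mx = (18.5 + 22.0)/2 = 40.5/2 = 20.2500
My = (31.2 - 21.3)/2 = 9.9/2 = 4.9500

(20.2500, 4.9500)


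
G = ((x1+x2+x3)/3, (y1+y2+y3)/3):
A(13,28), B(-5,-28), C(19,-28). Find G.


Gx = (13- 5+19)/3 = 27/3 = 9.0000
Gy = (28- 28- 28)/3 = -28/3 = -9.3333

G = (9.0000, -9.3333)


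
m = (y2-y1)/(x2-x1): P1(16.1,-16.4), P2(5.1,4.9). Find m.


dy = 4.9 + 16.4 = 21.3
dx = 5.1 - 16.1 = -11
m = 21.3/(-11) = -1.9364

m = -1.9364


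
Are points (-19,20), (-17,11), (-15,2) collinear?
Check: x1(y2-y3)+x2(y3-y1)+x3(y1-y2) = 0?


-19*(11-2) - 17*(2-20) - 15*(20-11)
= -171 + 306 - 135 = 0

Yes, collinear (determinant = 0)


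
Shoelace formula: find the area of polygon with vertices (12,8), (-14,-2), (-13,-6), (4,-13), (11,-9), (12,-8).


sum(xi*y_{i+1}) = 12*(-2) - 14*(-6) - 13*(-13) + 4*(-9) + 11*(-8) + 12*8 = 201
sum(yi*x_{i+1}) = 8*(-14) - 2*(-13) - 6*4 - 13*11 - 9*12 - 8*12 = -457
Area = |201 + 457|/2 = 658/2 = 329.0000

329.0000 sq units


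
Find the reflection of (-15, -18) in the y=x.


Reflection rule for y=x: (y, x)
(-15, -18) -> (-18, -15)

(-18, -15)


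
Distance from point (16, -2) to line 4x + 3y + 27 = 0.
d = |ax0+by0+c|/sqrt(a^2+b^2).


|4*16 + 3*(-2) + 27| = |85| = 85
sqrt(16 + 9) = sqrt(25) = 5.0000
d = 85/sqrt(25) = 17.0000

17.0000


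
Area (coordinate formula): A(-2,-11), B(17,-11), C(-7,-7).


-2*(-11+ 7) = 8
17*(-7+ 11) = 68
-7*(-11+ 11) = 0
sum = 76
Area = |76|/2 = 38.0000

38.0000 sq units


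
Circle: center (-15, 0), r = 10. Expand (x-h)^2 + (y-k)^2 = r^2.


(x+ 15)^2 + (y-0)^2 = 10^2
D = -2h = 30, E = -2k = 0
F = h^2+k^2-r^2 = 225+0-100 = 125

x^2 + y^2 + 30x + 125 = 0


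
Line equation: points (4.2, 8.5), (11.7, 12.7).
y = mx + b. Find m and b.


m = (4.2)/(7.5) = 0.5600
b = y1 - m*x1 = 8.5 - (4.2*4.2)/(7.5) = 8.5 - 2.3520 = 6.1480

y = 0.5600x + 6.1480


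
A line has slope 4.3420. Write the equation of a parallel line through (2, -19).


Parallel lines have equal slopes.
m2 = 4.3420
b2 = -19 - 4.3420*2 = -27.6840

y = 4.3420x - 27.6840


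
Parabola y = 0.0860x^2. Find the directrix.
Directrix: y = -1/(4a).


a = 0.0860
1/(4a) = 2.9070
directrix: y = -2.9070 = -2.9070

y = -2.9070


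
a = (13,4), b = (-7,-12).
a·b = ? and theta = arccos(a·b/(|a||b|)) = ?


a·b = 13*(-7) + 4*(-12) = -91 - 48 = -139
|a| = sqrt(169+16) = 13.6015
|b| = sqrt(49+144) = 13.8924
cos(theta) = -139/(sqrt(185)*sqrt(193)) = -139/sqrt(35705) = -0.735615
theta = arccos(-139/sqrt(35705)) = 137.3592 degrees

a·b = -139, theta = 137.3592 deg


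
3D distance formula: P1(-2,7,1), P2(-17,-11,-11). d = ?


dx=-15, dy=-18, dz=-12
d = sqrt(225+324+144) = sqrt(693) = 26.3249

26.3249


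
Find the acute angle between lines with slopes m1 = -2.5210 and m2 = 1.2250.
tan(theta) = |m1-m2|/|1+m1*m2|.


m1-m2 = -3.746
1+m1*m2 = -2.088225
tan(theta) = |-3.746/(-2.088225)| = 1.793868
theta = arctan(|-3.746/(-2.088225)|) = 60.8623 degrees (acute angle)

60.8623 degrees


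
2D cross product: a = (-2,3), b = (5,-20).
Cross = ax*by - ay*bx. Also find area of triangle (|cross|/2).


cross = -2*(-20) - 3*5 = 40 - 15 = 25
Triangle area = |25|/2 = 25/2 = 12.5000

cross = 25, triangle area = 12.5000


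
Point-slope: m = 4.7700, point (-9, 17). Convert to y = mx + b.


y - 17 = 4.7700(x + 9)
y = 4.7700x + 17 - 4.7700*(-9)
y = 4.7700x + 59.9300

y = 4.7700x + 59.9300


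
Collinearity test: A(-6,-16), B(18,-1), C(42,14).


-6*(-1-14) + 18*(14+ 16) + 42*(-16+ 1)
= 90 + 540 - 630 = 0

Yes, collinear (determinant = 0)


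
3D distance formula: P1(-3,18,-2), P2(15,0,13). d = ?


dx=18, dy=-18, dz=15
d = sqrt(324+324+225) = sqrt(873) = 29.5466

29.5466


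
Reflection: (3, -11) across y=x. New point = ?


Reflection rule for y=x: (y, x)
(3, -11) -> (-11, 3)

(-11, 3)


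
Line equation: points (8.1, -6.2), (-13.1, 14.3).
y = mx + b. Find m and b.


m = (20.5)/(-21.2) = -0.9670
b = y1 - m*x1 = -6.2 - (20.5*8.1)/(-21.2) = -6.2 + 7.8325 = 1.6325

y = -0.9670x + 1.6325


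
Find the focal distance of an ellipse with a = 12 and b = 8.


c^2 = 12^2 - 8^2 = 144 - 64 = 80
c = sqrt(80) = 8.9443

c = 8.9443


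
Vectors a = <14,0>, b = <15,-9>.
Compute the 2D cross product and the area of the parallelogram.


cross = 14*(-9) - 0*15 = -126 - 0 = -126
Parallelogram area = |-126| = 126

cross = -126, parallelogram area = 126


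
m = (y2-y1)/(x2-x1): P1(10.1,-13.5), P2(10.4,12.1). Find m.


dy = 12.1 + 13.5 = 25.6
dx = 10.4 - 10.1 = 0.3
m = 25.6/0.3 = 85.3333

m = 85.3333


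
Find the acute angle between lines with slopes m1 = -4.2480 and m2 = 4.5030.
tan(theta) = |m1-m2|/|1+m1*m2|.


m1-m2 = -8.751
1+m1*m2 = -18.128744
tan(theta) = |-8.751/(-18.128744)| = 0.482714
theta = arctan(|-8.751/(-18.128744)|) = 25.7673 degrees (acute angle)

25.7673 degrees


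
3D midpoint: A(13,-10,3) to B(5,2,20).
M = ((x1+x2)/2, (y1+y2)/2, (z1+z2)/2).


Mx = (13+5)/2 = 9.0000
My = (-10+2)/2 = -4.0000
Mz = (3+20)/2 = 11.5000

M = (9.0000, -4.0000, 11.5000)


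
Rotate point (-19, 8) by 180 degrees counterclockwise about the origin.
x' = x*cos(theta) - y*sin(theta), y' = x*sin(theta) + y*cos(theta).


cos(180) = -1, sin(180) = 0
x' = -19*(-1) - 8*0 = 19
y' = -19*0 + 8*(-1) = -8

(19, -8)


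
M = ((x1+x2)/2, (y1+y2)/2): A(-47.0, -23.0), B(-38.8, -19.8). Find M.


Mx = (-47.0 - 38.8)/2 = -85.8/2 = -42.9000
My = (-23.0 - 19.8)/2 = -42.8/2 = -21.4000

(-42.9000, -21.4000)


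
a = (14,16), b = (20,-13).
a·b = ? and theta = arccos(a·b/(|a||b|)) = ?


a·b = 14*20 + 16*(-13) = 280 - 208 = 72
|a| = sqrt(196+256) = 21.2603
|b| = sqrt(400+169) = 23.8537
cos(theta) = 72/(sqrt(452)*sqrt(569)) = 72/sqrt(257188) = 0.141973
theta = arccos(72/sqrt(257188)) = 81.8379 degrees

a·b = 72, theta = 81.8379 deg


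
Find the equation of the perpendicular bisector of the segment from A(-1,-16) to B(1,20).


Midpoint = (0, 2)
Slope of AB = dy/dx = 36/2 = 18.0000
Perp slope = -dx/dy = -2/36 = -0.0556
b = My - (perp slope)*Mx = 2 + (2*0)/36 = 2 + 0 = 2.0000

y = -0.0556x + 2.0000


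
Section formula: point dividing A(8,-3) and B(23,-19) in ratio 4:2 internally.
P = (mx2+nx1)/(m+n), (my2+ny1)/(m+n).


Px = (4*23 + 2*8)/6 = 108/6 = 18.0000
Py = (4*(-19) + 2*(-3))/6 = -82/6 = -13.6667

P = (18.0000, -13.6667)


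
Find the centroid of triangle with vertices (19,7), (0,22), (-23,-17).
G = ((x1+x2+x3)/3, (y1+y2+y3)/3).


Gx = (19+0- 23)/3 = -4/3 = -1.3333
Gy = (7+22- 17)/3 = 12/3 = 4.0000

G = (-1.3333, 4.0000)


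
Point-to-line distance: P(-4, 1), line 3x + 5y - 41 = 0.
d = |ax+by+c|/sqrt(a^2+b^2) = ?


|3*(-4) + 5*1 - 41| = |-48| = 48
sqrt(9 + 25) = sqrt(34) = 5.8310
d = 48/sqrt(34) = 8.2319

8.2319


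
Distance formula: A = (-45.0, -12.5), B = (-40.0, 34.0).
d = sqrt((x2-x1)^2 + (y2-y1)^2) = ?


dx = -40.0 + 45.0 = 5.0
dy = 34.0 + 12.5 = 46.5
d = sqrt(25.0 + 2162.25) = sqrt(2187.25) = 46.7680

46.7680


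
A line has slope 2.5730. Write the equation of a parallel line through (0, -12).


Parallel lines have equal slopes.
m2 = 2.5730
b2 = -12 - 2.5730*0 = -12.0000

y = 2.5730x - 12.0000


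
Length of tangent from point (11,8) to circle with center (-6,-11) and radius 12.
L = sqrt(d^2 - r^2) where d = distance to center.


d = sqrt((11+ 6)^2 + (8+ 11)^2) = sqrt(289+361) = 25.4951
L = sqrt(650.0000 - 144) = sqrt(506.0000) = 22.4944

22.4944


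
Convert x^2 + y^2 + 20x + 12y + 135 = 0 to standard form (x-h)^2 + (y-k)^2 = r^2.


h = -D/2 = -20/2 = -10
k = -E/2 = -12/2 = -6
r^2 = h^2 + k^2 - F = 100 + 36 - 135 = 1
r = 1

Center (-10, -6), radius = 1


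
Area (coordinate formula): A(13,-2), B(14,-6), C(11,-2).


13*(-6+ 2) = -52
14*(-2+ 2) = 0
11*(-2+ 6) = 44
sum = -8
Area = |-8|/2 = 4.0000

4.0000 sq units


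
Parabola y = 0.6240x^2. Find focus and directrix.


a = 0.6240
1/(4a) = 0.4006
Focus = (0, 0.4006)
Directrix: y = -0.4006

Focus = (0, 0.4006), Directrix: y = -0.4006


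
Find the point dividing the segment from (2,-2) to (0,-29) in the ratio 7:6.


Px = (7*0 + 6*2)/13 = 12/13 = 0.9231
Py = (7*(-29) + 6*(-2))/13 = -215/13 = -16.5385

P = (0.9231, -16.5385)


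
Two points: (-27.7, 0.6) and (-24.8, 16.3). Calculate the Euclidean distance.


dx = -24.8 + 27.7 = 2.9
dy = 16.3 - 0.6 = 15.7
d = sqrt(8.41 + 246.49) = sqrt(254.9) = 15.9656

15.9656


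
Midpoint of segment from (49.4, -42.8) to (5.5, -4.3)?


Mx = (49.4 + 5.5)/2 = 54.9/2 = 27.4500
My = (-42.8 - 4.3)/2 = -47.1/2 = -23.5500

(27.4500, -23.5500)


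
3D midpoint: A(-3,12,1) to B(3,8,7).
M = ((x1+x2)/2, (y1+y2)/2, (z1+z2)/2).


Mx = (-3+3)/2 = 0
My = (12+8)/2 = 10.0000
Mz = (1+7)/2 = 4.0000

M = (0, 10.0000, 4.0000)


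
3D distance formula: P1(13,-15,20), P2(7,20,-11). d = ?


dx=-6, dy=35, dz=-31
d = sqrt(36+1225+961) = sqrt(2222) = 47.1381

47.1381


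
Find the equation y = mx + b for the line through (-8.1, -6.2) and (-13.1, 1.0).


m = (7.2)/(-5.0) = -1.4400
b = y1 - m*x1 = -6.2 - (7.2*(-8.1))/(-5.0) = -6.2 - 11.6640 = -17.8640

y = -1.4400x - 17.8640


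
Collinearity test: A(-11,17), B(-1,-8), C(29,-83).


-11*(-8+ 83) - 1*(-83-17) + 29*(17+ 8)
= -825 + 100 + 725 = 0

Yes, collinear (determinant = 0)


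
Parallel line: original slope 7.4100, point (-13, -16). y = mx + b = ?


Parallel lines have equal slopes.
m2 = 7.4100
b2 = -16 - 7.4100*(-13) = 80.3300

y = 7.4100x + 80.3300


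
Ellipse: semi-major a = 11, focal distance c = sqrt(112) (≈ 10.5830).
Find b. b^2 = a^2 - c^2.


b^2 = 11^2 - (sqrt(112))^2 = 121 - 112 = 9
b = sqrt(9) = 3

b = 3


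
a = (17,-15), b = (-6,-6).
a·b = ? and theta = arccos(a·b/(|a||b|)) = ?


a·b = 17*(-6) - 15*(-6) = -102 + 90 = -12
|a| = sqrt(289+225) = 22.6716
|b| = sqrt(36+36) = 8.4853
cos(theta) = -12/(sqrt(514)*sqrt(72)) = -12/sqrt(37008) = -0.062378
theta = arccos(-12/sqrt(37008)) = 93.5763 degrees

a·b = -12, theta = 93.5763 deg


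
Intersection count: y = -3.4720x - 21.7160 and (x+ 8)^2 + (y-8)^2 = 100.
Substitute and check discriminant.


Substitute y = -3.4720x - 21.7160: (x+ 8)^2 + (-3.4720x- 21.7160-8)^2 = 100
Expand to Ax^2 + Bx + C = 0, where b-k = -29.716
A = 1+m^2 = 13.054784
B = 2(m(b-k) - h) = 2(-3.4720*(-29.716) + 8) = 222.347904
C = h^2 + (b-k)^2 - r^2 = 64 + 883.040656 - 100 = 847.040656
disc = B^2-4AC = 49438.5904 - 44231.7312 = 5206.8592
disc > 0

2 intersection points


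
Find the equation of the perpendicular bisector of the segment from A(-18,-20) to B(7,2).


Midpoint = (-5.5, -9)
Slope of AB = dy/dx = 22/25 = 0.8800
Perp slope = -dx/dy = -25/22 = -1.1364
b = My - (perp slope)*Mx = -9 + (25*(-5.5))/22 = -9 - 6.2500 = -15.2500

y = -1.1364x - 15.2500


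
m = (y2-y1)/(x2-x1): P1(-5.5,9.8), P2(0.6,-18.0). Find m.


dy = -18.0 - 9.8 = -27.8
dx = 0.6 + 5.5 = 6.1
m = -27.8/6.1 = -4.5574

m = -4.5574


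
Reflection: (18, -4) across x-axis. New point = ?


Reflection rule for x-axis: (x, -y)
(18, -4) -> (18, 4)

(18, 4)


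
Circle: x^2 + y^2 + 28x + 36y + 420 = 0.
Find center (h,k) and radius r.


h = -D/2 = -28/2 = -14
k = -E/2 = -36/2 = -18
r^2 = h^2 + k^2 - F = 196 + 324 - 420 = 100
r = 10

Center (-14, -18), radius = 10


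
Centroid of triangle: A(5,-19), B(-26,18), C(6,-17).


Gx = (5- 26+6)/3 = -15/3 = -5.0000
Gy = (-19+18- 17)/3 = -18/3 = -6.0000

G = (-5.0000, -6.0000)


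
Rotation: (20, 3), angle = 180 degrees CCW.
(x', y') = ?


cos(180) = -1, sin(180) = 0
x' = 20*(-1) - 3*0 = -20
y' = 20*0 + 3*(-1) = -3

(-20, -3)


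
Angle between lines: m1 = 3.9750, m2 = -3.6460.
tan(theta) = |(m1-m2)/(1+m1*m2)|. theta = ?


m1-m2 = 7.621
1+m1*m2 = -13.49285
tan(theta) = |7.621/(-13.49285)| = 0.564818
theta = arctan(|7.621/(-13.49285)|) = 29.4585 degrees (acute angle)

29.4585 degrees


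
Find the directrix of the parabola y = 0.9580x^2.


a = 0.9580
1/(4a) = 0.2610
directrix: y = -0.2610 = -0.2610

y = -0.2610


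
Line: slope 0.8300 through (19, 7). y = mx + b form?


y - 7 = 0.8300(x - 19)
y = 0.8300x + 7 - 0.8300*19
y = 0.8300x - 8.7700

y = 0.8300x - 8.7700


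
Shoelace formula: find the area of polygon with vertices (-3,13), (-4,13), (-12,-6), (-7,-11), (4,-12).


sum(xi*y_{i+1}) = -3*13 - 4*(-6) - 12*(-11) - 7*(-12) + 4*13 = 253
sum(yi*x_{i+1}) = 13*(-4) + 13*(-12) - 6*(-7) - 11*4 - 12*(-3) = -174
Area = |253 + 174|/2 = 427/2 = 213.5000

213.5000 sq units


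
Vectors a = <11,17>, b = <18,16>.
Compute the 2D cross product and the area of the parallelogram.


cross = 11*16 - 17*18 = 176 - 306 = -130
Parallelogram area = |-130| = 130

cross = -130, parallelogram area = 130


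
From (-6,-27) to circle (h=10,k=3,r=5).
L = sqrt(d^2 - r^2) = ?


d = sqrt((-6-10)^2 + (-27-3)^2) = sqrt(256+900) = 34.0000
L = sqrt(1156.0000 - 25) = sqrt(1131.0000) = 33.6303

33.6303


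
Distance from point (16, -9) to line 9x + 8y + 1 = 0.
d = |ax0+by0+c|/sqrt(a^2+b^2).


|9*16 + 8*(-9) + 1| = |73| = 73
sqrt(81 + 64) = sqrt(145) = 12.0416
d = 73/sqrt(145) = 6.0623

6.0623


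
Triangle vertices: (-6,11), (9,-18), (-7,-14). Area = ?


-6*(-18+ 14) = 24
9*(-14-11) = -225
-7*(11+ 18) = -203
sum = -404
Area = |-404|/2 = 202.0000

202.0000 sq units


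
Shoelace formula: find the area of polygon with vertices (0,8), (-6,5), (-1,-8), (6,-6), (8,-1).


sum(xi*y_{i+1}) = 0*5 - 6*(-8) - 1*(-6) + 6*(-1) + 8*8 = 112
sum(yi*x_{i+1}) = 8*(-6) + 5*(-1) - 8*6 - 6*8 - 1*0 = -149
Area = |112 + 149|/2 = 261/2 = 130.5000

130.5000 sq units


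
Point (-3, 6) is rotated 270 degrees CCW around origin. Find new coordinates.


cos(270) = 0, sin(270) = -1
x' = -3*0 - 6*(-1) = 6
y' = -3*(-1) + 6*0 = 3

(6, 3)


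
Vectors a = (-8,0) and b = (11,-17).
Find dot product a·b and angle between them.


a·b = -8*11 + 0*(-17) = -88 + 0 = -88
|a| = sqrt(64+0) = 8.0000
|b| = sqrt(121+289) = 20.2485
cos(theta) = -88/(sqrt(64)*sqrt(410)) = -88/sqrt(26240) = -0.543251
theta = arccos(-88/sqrt(26240)) = 122.9052 degrees

a·b = -88, theta = 122.9052 deg


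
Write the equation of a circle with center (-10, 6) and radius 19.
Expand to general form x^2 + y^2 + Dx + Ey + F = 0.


(x+ 10)^2 + (y-6)^2 = 19^2
D = -2h = 20, E = -2k = -12
F = h^2+k^2-r^2 = 100+36-361 = -225

x^2 + y^2 + 20x - 12y - 225 = 0


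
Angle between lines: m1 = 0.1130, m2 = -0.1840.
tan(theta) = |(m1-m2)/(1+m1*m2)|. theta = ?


m1-m2 = 0.297
1+m1*m2 = 0.979208
tan(theta) = |0.297/0.979208| = 0.303306
theta = arctan(|0.297/0.979208|) = 16.8729 degrees (acute angle)

16.8729 degrees


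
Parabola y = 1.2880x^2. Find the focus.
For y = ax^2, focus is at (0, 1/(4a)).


a = 1.2880
4a = 5.1520
focus = (0, 1/5.1520) = (0, 0.1941)

Focus = (0, 0.1941)


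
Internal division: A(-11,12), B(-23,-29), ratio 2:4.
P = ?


Px = (2*(-23) + 4*(-11))/6 = -90/6 = -15.0000
Py = (2*(-29) + 4*12)/6 = -10/6 = -1.6667

P = (-15.0000, -1.6667)


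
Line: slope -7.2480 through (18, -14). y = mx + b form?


y + 14 = -7.2480(x - 18)
y = -7.2480x - 14 + 7.2480*18
y = -7.2480x + 116.4640

y = -7.2480x + 116.4640


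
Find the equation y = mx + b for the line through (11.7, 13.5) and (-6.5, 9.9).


m = (-3.6)/(-18.2) = 0.1978
b = y1 - m*x1 = 13.5 - (-3.6*11.7)/(-18.2) = 13.5 - 2.3143 = 11.1857

y = 0.1978x + 11.1857


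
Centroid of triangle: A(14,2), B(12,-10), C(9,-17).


Gx = (14+12+9)/3 = 35/3 = 11.6667
Gy = (2- 10- 17)/3 = -25/3 = -8.3333

G = (11.6667, -8.3333)


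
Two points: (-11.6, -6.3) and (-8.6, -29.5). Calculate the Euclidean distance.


dx = -8.6 + 11.6 = 3.0
dy = -29.5 + 6.3 = -23.2
d = sqrt(9.0 + 538.24) = sqrt(547.24) = 23.3932

23.3932


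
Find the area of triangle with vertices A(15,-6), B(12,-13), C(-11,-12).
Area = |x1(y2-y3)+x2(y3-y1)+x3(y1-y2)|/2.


15*(-13+ 12) = -15
12*(-12+ 6) = -72
-11*(-6+ 13) = -77
sum = -164
Area = |-164|/2 = 82.0000

82.0000 sq units


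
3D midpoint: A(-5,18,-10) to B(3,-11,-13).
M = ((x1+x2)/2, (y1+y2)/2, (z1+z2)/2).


Mx = (-5+3)/2 = -1.0000
My = (18- 11)/2 = 3.5000
Mz = (-10- 13)/2 = -11.5000

M = (-1.0000, 3.5000, -11.5000)


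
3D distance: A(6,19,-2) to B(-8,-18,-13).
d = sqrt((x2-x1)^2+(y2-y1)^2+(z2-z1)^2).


dx=-14, dy=-37, dz=-11
d = sqrt(196+1369+121) = sqrt(1686) = 41.0609

41.0609


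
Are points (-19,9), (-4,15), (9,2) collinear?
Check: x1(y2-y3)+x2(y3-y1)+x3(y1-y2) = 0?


-19*(15-2) - 4*(2-9) + 9*(9-15)
= -247 + 28 - 54 = -273

No, not collinear (determinant = -273)


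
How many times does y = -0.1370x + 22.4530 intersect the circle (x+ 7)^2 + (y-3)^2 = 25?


Substitute y = -0.1370x + 22.4530: (x+ 7)^2 + (-0.1370x+22.4530-3)^2 = 25
Expand to Ax^2 + Bx + C = 0, where b-k = 19.453
A = 1+m^2 = 1.018769
B = 2(m(b-k) - h) = 2(-0.1370*19.453 + 7) = 8.669878
C = h^2 + (b-k)^2 - r^2 = 49 + 378.419209 - 25 = 402.419209
disc = B^2-4AC = 75.1668 - 1639.8889 = -1564.7221
disc < 0

0 intersection points


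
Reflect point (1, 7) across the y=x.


Reflection rule for y=x: (y, x)
(1, 7) -> (7, 1)

(7, 1)


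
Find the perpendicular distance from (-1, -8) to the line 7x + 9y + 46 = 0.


|7*(-1) + 9*(-8) + 46| = |-33| = 33
sqrt(49 + 81) = sqrt(130) = 11.4018
d = 33/sqrt(130) = 2.8943

2.8943


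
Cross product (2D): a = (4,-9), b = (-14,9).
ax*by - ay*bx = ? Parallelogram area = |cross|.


cross = 4*9 + 9*(-14) = 36 - 126 = -90
Parallelogram area = |-90| = 90

cross = -90, parallelogram area = 90


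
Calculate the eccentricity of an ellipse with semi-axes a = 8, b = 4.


c = sqrt(64-16) = sqrt(48) = 6.9282
e = c/a = sqrt(48)/8 = 0.8660

e = 0.8660


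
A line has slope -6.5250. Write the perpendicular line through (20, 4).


Perpendicular slope = -1/m1 = -1/(-6.5250) = 0.1533
b2 = y0 - m2*x0 = 4 + 20/(-6.5250) = 4 - 3.0651 = 0.9349

y = 0.1533x + 0.9349


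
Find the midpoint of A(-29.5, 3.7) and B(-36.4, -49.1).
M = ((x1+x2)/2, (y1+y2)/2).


Mx = (-29.5 - 36.4)/2 = -65.9/2 = -32.9500
My = (3.7 - 49.1)/2 = -45.4/2 = -22.7000

(-32.9500, -22.7000)


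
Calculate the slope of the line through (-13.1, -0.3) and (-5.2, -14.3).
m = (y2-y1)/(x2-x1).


dy = -14.3 + 0.3 = -14.0
dx = -5.2 + 13.1 = 7.9
m = -14.0/7.9 = -1.7722

m = -1.7722


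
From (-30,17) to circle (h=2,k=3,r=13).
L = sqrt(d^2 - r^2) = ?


d = sqrt((-30-2)^2 + (17-3)^2) = sqrt(1024+196) = 34.9285
L = sqrt(1220.0000 - 169) = sqrt(1051.0000) = 32.4191

32.4191


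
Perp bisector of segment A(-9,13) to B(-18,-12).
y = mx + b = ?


Midpoint = (-13.5, 0.5)
Slope of AB = dy/dx = -25/(-9) = 2.7778
Perp slope = -dx/dy = -9/25 = -0.3600
b = My - (perp slope)*Mx = 0.5 + (-9*(-13.5))/(-25) = 0.5 - 4.8600 = -4.3600

y = -0.3600x - 4.3600


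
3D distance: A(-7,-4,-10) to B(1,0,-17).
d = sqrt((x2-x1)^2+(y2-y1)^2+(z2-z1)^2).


dx=8, dy=4, dz=-7
d = sqrt(64+16+49) = sqrt(129) = 11.3578

11.3578


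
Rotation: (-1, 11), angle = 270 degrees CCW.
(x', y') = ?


cos(270) = 0, sin(270) = -1
x' = -1*0 - 11*(-1) = 11
y' = -1*(-1) + 11*0 = 1

(11, 1)


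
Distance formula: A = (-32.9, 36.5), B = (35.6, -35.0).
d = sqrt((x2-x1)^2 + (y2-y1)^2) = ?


dx = 35.6 + 32.9 = 68.5
dy = -35.0 - 36.5 = -71.5
d = sqrt(4692.25 + 5112.25) = sqrt(9804.5) = 99.0177

99.0177


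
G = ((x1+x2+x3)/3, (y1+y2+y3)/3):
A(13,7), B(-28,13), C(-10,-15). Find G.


Gx = (13- 28- 10)/3 = -25/3 = -8.3333
Gy = (7+13- 15)/3 = 5/3 = 1.6667

G = (-8.3333, 1.6667)


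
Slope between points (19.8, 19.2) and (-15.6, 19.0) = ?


dy = 19.0 - 19.2 = -0.2
dx = -15.6 - 19.8 = -35.4
m = -0.2/(-35.4) = 0.0056

m = 0.0056


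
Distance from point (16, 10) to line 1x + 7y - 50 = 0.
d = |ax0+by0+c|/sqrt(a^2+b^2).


|1*16 + 7*10 - 50| = |36| = 36
sqrt(1 + 49) = sqrt(50) = 7.0711
d = 36/sqrt(50) = 5.0912

5.0912


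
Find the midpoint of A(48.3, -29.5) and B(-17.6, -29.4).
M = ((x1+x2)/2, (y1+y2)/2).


Mx = (48.3 - 17.6)/2 = 30.7/2 = 15.3500
My = (-29.5 - 29.4)/2 = -58.9/2 = -29.4500

(15.3500, -29.4500)


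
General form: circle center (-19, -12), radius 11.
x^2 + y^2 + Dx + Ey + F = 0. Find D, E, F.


(x+ 19)^2 + (y+ 12)^2 = 11^2
D = -2h = 38, E = -2k = 24
F = h^2+k^2-r^2 = 361+144-121 = 384

D = 38, E = 24, F = 384


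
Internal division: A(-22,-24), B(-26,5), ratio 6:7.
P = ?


Px = (6*(-26) + 7*(-22))/13 = -310/13 = -23.8462
Py = (6*5 + 7*(-24))/13 = -138/13 = -10.6154

P = (-23.8462, -10.6154)


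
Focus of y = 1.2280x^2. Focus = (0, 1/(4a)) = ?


a = 1.2280
4a = 4.9120
focus = (0, 1/4.9120) = (0, 0.2036)

Focus = (0, 0.2036)


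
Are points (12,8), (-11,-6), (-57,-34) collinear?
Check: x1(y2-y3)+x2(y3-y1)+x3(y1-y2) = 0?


12*(-6+ 34) - 11*(-34-8) - 57*(8+ 6)
= 336 + 462 - 798 = 0

Yes, collinear (determinant = 0)


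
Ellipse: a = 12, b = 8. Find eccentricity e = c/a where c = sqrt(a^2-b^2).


c = sqrt(144-64) = sqrt(80) = 8.9443
e = c/a = sqrt(80)/12 = 0.7454

e = 0.7454


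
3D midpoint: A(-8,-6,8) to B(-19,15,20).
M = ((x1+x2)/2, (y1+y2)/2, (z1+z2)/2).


Mx = (-8- 19)/2 = -13.5000
My = (-6+15)/2 = 4.5000
Mz = (8+20)/2 = 14.0000

M = (-13.5000, 4.5000, 14.0000)


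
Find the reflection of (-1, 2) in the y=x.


Reflection rule for y=x: (y, x)
(-1, 2) -> (2, -1)

(2, -1)


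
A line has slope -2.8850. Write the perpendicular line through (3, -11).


Perpendicular slope = -1/m1 = -1/(-2.8850) = 0.3466
b2 = y0 - m2*x0 = -11 + 3/(-2.8850) = -11 - 1.0399 = -12.0399

y = 0.3466x - 12.0399


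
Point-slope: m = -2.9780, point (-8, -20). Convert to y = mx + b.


y + 20 = -2.9780(x + 8)
y = -2.9780x - 20 + 2.9780*(-8)
y = -2.9780x - 43.8240

y = -2.9780x - 43.8240


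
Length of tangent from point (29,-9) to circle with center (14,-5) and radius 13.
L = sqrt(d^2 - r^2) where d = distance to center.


d = sqrt((29-14)^2 + (-9+ 5)^2) = sqrt(225+16) = 15.5242
L = sqrt(241.0000 - 169) = sqrt(72.0000) = 8.4853

8.4853


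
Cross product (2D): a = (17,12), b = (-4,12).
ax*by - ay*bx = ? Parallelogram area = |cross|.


cross = 17*12 - 12*(-4) = 204 + 48 = 252
Parallelogram area = |252| = 252

cross = 252, parallelogram area = 252


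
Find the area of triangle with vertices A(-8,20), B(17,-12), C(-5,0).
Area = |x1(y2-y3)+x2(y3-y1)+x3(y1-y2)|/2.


-8*(-12-0) = 96
17*(0-20) = -340
-5*(20+ 12) = -160
sum = -404
Area = |-404|/2 = 202.0000

202.0000 sq units


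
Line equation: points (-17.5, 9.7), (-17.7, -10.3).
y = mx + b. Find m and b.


m = (-20.0)/(-0.2) = 100.0000
b = y1 - m*x1 = 9.7 - (-20.0*(-17.5))/(-0.2) = 9.7 + 1750.0000 = 1759.7000

y = 100.0000x + 1759.7000


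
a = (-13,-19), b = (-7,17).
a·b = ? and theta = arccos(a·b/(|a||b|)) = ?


a·b = -13*(-7) - 19*17 = 91 - 323 = -232
|a| = sqrt(169+361) = 23.0217
|b| = sqrt(49+289) = 18.3848
cos(theta) = -232/(sqrt(530)*sqrt(338)) = -232/sqrt(179140) = -0.548140
theta = arccos(-232/sqrt(179140)) = 123.2395 degrees

a·b = -232, theta = 123.2395 deg


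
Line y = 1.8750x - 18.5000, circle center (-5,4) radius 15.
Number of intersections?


Substitute y = 1.8750x - 18.5000: (x+ 5)^2 + (1.8750x- 18.5000-4)^2 = 225
Expand to Ax^2 + Bx + C = 0, where b-k = -22.5
A = 1+m^2 = 4.515625
B = 2(m(b-k) - h) = 2(1.8750*(-22.5) + 5) = -74.375
C = h^2 + (b-k)^2 - r^2 = 25 + 506.25 - 225 = 306.25
disc = B^2-4AC = 5531.6406 - 5531.6406 = 0
disc = 0

1 intersection point (tangent)


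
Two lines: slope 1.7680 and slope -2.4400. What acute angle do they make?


m1-m2 = 4.208
1+m1*m2 = -3.31392
tan(theta) = |4.208/(-3.31392)| = 1.269795
theta = arctan(|4.208/(-3.31392)|) = 51.7786 degrees (acute angle)

51.7786 degrees


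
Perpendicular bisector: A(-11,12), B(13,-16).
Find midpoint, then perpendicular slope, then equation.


Midpoint = (1, -2)
Slope of AB = dy/dx = -28/24 = -1.1667
Perp slope = -dx/dy = 24/28 = 0.8571
b = My - (perp slope)*Mx = -2 + (24*1)/(-28) = -2 - 0.8571 = -2.8571

y = 0.8571x - 2.8571


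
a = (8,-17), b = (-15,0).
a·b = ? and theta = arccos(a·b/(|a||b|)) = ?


a·b = 8*(-15) - 17*0 = -120 + 0 = -120
|a| = sqrt(64+289) = 18.7883
|b| = sqrt(225+0) = 15.0000
cos(theta) = -120/(sqrt(353)*sqrt(225)) = -120/sqrt(79425) = -0.425797
theta = arccos(-120/sqrt(79425)) = 115.2011 degrees

a·b = -120, theta = 115.2011 deg


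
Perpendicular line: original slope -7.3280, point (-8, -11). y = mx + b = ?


Perpendicular slope = -1/m1 = -1/(-7.3280) = 0.1365
b2 = y0 - m2*x0 = -11 - 8/(-7.3280) = -11 + 1.0917 = -9.9083

y = 0.1365x - 9.9083


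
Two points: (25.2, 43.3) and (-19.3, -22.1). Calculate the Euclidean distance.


dx = -19.3 - 25.2 = -44.5
dy = -22.1 - 43.3 = -65.4
d = sqrt(1980.25 + 4277.16) = sqrt(6257.41) = 79.1038

79.1038


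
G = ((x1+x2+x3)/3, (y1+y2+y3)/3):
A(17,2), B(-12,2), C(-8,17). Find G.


Gx = (17- 12- 8)/3 = -3/3 = -1.0000
Gy = (2+2+17)/3 = 21/3 = 7.0000

G = (-1.0000, 7.0000)


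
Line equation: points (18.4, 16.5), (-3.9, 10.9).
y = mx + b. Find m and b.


m = (-5.6)/(-22.3) = 0.2511
b = y1 - m*x1 = 16.5 - (-5.6*18.4)/(-22.3) = 16.5 - 4.6206 = 11.8794

y = 0.2511x + 11.8794


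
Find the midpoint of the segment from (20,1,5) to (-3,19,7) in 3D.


Mx = (20- 3)/2 = 8.5000
My = (1+19)/2 = 10.0000
Mz = (5+7)/2 = 6.0000

M = (8.5000, 10.0000, 6.0000)


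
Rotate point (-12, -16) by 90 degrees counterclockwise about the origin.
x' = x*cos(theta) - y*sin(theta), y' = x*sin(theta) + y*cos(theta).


cos(90) = 0, sin(90) = 1
x' = -12*0 + 16*1 = 16
y' = -12*1 - 16*0 = -12

(16, -12)


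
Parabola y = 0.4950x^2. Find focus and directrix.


a = 0.4950
1/(4a) = 0.5051
Focus = (0, 0.5051)
Directrix: y = -0.5051

Focus = (0, 0.5051), Directrix: y = -0.5051


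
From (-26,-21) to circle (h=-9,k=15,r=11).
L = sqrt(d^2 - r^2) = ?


d = sqrt((-26+ 9)^2 + (-21-15)^2) = sqrt(289+1296) = 39.8121
L = sqrt(1585.0000 - 121) = sqrt(1464.0000) = 38.2623

38.2623


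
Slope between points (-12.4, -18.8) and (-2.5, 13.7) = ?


dy = 13.7 + 18.8 = 32.5
dx = -2.5 + 12.4 = 9.9
m = 32.5/9.9 = 3.2828

m = 3.2828


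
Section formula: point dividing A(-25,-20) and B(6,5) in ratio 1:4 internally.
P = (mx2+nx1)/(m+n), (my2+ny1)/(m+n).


Px = (1*6 + 4*(-25))/5 = -94/5 = -18.8000
Py = (1*5 + 4*(-20))/5 = -75/5 = -15.0000

P = (-18.8000, -15.0000)


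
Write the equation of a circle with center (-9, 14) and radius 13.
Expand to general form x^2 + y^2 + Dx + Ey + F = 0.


(x+ 9)^2 + (y-14)^2 = 13^2
D = -2h = 18, E = -2k = -28
F = h^2+k^2-r^2 = 81+196-169 = 108

x^2 + y^2 + 18x - 28y + 108 = 0


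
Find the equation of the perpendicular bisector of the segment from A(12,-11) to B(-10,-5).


Midpoint = (1, -8)
Slope of AB = dy/dx = 6/(-22) = -0.2727
Perp slope = -dx/dy = 22/6 = 3.6667
b = My - (perp slope)*Mx = -8 + (-22*1)/6 = -8 - 3.6667 = -11.6667

y = 3.6667x - 11.6667


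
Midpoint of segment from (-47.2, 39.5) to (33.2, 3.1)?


Mx = (-47.2 + 33.2)/2 = -14.0/2 = -7.0000
My = (39.5 + 3.1)/2 = 42.6/2 = 21.3000

(-7.0000, 21.3000)


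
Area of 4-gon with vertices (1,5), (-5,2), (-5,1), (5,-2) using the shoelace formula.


sum(xi*y_{i+1}) = 1*2 - 5*1 - 5*(-2) + 5*5 = 32
sum(yi*x_{i+1}) = 5*(-5) + 2*(-5) + 1*5 - 2*1 = -32
Area = |32 + 32|/2 = 64/2 = 32.0000

32.0000 sq units


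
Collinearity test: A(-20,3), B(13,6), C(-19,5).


-20*(6-5) + 13*(5-3) - 19*(3-6)
= -20 + 26 + 57 = 63

No, not collinear (determinant = 63)


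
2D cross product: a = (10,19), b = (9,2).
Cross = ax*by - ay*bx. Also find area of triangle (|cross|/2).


cross = 10*2 - 19*9 = 20 - 171 = -151
Triangle area = |-151|/2 = 151/2 = 75.5000

cross = -151, triangle area = 75.5000


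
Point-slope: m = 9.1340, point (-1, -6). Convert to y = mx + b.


y + 6 = 9.1340(x + 1)
y = 9.1340x - 6 - 9.1340*(-1)
y = 9.1340x + 3.1340

y = 9.1340x + 3.1340


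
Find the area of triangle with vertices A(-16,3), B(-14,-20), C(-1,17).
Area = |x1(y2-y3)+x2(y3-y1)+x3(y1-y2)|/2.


-16*(-20-17) = 592
-14*(17-3) = -196
-1*(3+ 20) = -23
sum = 373
Area = |373|/2 = 186.5000

186.5000 sq units


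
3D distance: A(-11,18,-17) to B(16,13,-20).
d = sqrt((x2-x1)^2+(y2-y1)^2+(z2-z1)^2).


dx=27, dy=-5, dz=-3
d = sqrt(729+25+9) = sqrt(763) = 27.6225

27.6225


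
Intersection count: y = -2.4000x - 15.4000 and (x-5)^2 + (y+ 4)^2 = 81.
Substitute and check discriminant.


Substitute y = -2.4000x - 15.4000: (x-5)^2 + (-2.4000x- 15.4000+ 4)^2 = 81
Expand to Ax^2 + Bx + C = 0, where b-k = -11.4
A = 1+m^2 = 6.76
B = 2(m(b-k) - h) = 2(-2.4000*(-11.4) - 5) = 44.72
C = h^2 + (b-k)^2 - r^2 = 25 + 129.96 - 81 = 73.96
disc = B^2-4AC = 1999.8784 - 1999.8784 = 0
disc = 0

1 intersection point (tangent)


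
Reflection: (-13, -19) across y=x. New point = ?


Reflection rule for y=x: (y, x)
(-13, -19) -> (-19, -13)

(-19, -13)


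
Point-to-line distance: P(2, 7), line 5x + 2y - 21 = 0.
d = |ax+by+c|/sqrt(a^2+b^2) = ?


|5*2 + 2*7 - 21| = |3| = 3
sqrt(25 + 4) = sqrt(29) = 5.3852
d = 3/sqrt(29) = 0.5571

0.5571


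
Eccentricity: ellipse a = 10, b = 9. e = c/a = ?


c = sqrt(100-81) = sqrt(19) = 4.3589
e = c/a = sqrt(19)/10 = 0.4359

e = 0.4359


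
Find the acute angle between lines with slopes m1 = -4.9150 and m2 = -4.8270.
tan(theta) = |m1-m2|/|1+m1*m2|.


m1-m2 = -0.088
1+m1*m2 = 24.724705
tan(theta) = |-0.088/24.724705| = 0.003559
theta = arctan(|-0.088/24.724705|) = 0.2039 degrees (acute angle)

0.2039 degrees


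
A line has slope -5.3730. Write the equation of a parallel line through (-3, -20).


Parallel lines have equal slopes.
m2 = -5.3730
b2 = -20 + 5.3730*(-3) = -36.1190

y = -5.3730x - 36.1190


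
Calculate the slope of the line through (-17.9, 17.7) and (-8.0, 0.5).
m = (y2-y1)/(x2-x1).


dy = 0.5 - 17.7 = -17.2
dx = -8.0 + 17.9 = 9.9
m = -17.2/9.9 = -1.7374

m = -1.7374


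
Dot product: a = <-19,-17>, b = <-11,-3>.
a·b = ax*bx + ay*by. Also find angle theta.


a·b = -19*(-11) - 17*(-3) = 209 + 51 = 260
|a| = sqrt(361+289) = 25.4951
|b| = sqrt(121+9) = 11.4018
cos(theta) = 260/(sqrt(650)*sqrt(130)) = 260/sqrt(84500) = 0.894427
theta = arccos(260/sqrt(84500)) = 26.5651 degrees

a·b = 260, theta = 26.5651 deg


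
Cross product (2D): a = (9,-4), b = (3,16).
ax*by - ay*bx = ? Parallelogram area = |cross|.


cross = 9*16 + 4*3 = 144 + 12 = 156
Parallelogram area = |156| = 156

cross = 156, parallelogram area = 156


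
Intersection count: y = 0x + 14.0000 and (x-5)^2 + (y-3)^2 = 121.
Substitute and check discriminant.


Substitute y = 0x + 14.0000: (x-5)^2 + (0x+14.0000-3)^2 = 121
Expand to Ax^2 + Bx + C = 0, where b-k = 11
A = 1+m^2 = 1
B = 2(m(b-k) - h) = 2(0*11 - 5) = -10
C = h^2 + (b-k)^2 - r^2 = 25 + 121 - 121 = 25
disc = B^2-4AC = 100.0000 - 100.0000 = 0
disc = 0

1 intersection point (tangent)


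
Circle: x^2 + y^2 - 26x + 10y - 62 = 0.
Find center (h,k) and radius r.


h = -D/2 = 26/2 = 13
k = -E/2 = -10/2 = -5
r^2 = h^2 + k^2 - F = 169 + 25 + 62 = 256
r = 16

Center (13, -5), radius = 16


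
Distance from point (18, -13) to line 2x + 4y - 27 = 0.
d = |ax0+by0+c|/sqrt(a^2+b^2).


|2*18 + 4*(-13) - 27| = |-43| = 43
sqrt(4 + 16) = sqrt(20) = 4.4721
d = 43/sqrt(20) = 9.6151

9.6151


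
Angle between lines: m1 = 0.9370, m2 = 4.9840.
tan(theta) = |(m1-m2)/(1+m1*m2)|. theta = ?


m1-m2 = -4.047
1+m1*m2 = 5.670008
tan(theta) = |-4.047/5.670008| = 0.713756
theta = arctan(|-4.047/5.670008|) = 35.5176 degrees (acute angle)

35.5176 degrees


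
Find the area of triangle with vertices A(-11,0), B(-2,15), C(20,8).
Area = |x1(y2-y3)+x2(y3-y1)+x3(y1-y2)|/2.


-11*(15-8) = -77
-2*(8-0) = -16
20*(0-15) = -300
sum = -393
Area = |-393|/2 = 196.5000

196.5000 sq units


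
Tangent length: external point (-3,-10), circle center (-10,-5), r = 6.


d = sqrt((-3+ 10)^2 + (-10+ 5)^2) = sqrt(49+25) = 8.6023
L = sqrt(74.0000 - 36) = sqrt(38.0000) = 6.1644

6.1644


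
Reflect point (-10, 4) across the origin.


Reflection rule for origin: (-x, -y)
(-10, 4) -> (10, -4)

(10, -4)


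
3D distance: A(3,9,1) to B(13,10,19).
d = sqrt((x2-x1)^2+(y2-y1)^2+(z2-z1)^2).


dx=10, dy=1, dz=18
d = sqrt(100+1+324) = sqrt(425) = 20.6155

20.6155


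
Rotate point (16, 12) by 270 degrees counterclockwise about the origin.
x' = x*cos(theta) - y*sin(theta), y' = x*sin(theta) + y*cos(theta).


cos(270) = 0, sin(270) = -1
x' = 16*0 - 12*(-1) = 12
y' = 16*(-1) + 12*0 = -16

(12, -16)


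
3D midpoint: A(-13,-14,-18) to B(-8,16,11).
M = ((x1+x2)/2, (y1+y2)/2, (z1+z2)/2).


Mx = (-13- 8)/2 = -10.5000
My = (-14+16)/2 = 1.0000
Mz = (-18+11)/2 = -3.5000

M = (-10.5000, 1.0000, -3.5000)


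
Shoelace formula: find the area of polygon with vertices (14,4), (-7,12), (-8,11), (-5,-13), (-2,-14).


sum(xi*y_{i+1}) = 14*12 - 7*11 - 8*(-13) - 5*(-14) - 2*4 = 257
sum(yi*x_{i+1}) = 4*(-7) + 12*(-8) + 11*(-5) - 13*(-2) - 14*14 = -349
Area = |257 + 349|/2 = 606/2 = 303.0000

303.0000 sq units


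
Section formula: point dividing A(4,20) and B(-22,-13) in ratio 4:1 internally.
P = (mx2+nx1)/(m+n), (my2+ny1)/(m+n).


Px = (4*(-22) + 1*4)/5 = -84/5 = -16.8000
Py = (4*(-13) + 1*20)/5 = -32/5 = -6.4000

P = (-16.8000, -6.4000)


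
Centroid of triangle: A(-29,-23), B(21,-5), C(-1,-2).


Gx = (-29+21- 1)/3 = -9/3 = -3.0000
Gy = (-23- 5- 2)/3 = -30/3 = -10.0000

G = (-3.0000, -10.0000)


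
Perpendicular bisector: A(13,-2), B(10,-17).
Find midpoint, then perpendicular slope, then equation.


Midpoint = (11.5, -9.5)
Slope of AB = dy/dx = -15/(-3) = 5.0000
Perp slope = -dx/dy = -3/15 = -0.2000
b = My - (perp slope)*Mx = -9.5 + (-3*11.5)/(-15) = -9.5 + 2.3000 = -7.2000

y = -0.2000x - 7.2000


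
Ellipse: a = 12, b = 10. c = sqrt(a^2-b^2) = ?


c^2 = 12^2 - 10^2 = 144 - 100 = 44
c = sqrt(44) = 6.6332

c = 6.6332


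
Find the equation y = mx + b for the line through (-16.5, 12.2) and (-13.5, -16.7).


m = (-28.9)/(3.0) = -9.6333
b = y1 - m*x1 = 12.2 - (-28.9*(-16.5))/(3.0) = 12.2 - 158.9500 = -146.7500

y = -9.6333x - 146.7500


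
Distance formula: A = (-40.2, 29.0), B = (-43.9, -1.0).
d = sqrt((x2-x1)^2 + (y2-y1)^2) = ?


dx = -43.9 + 40.2 = -3.7
dy = -1.0 - 29.0 = -30.0
d = sqrt(13.69 + 900.0) = sqrt(913.69) = 30.2273

30.2273


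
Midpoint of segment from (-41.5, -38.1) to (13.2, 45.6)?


Mx = (-41.5 + 13.2)/2 = -28.3/2 = -14.1500
My = (-38.1 + 45.6)/2 = 7.5/2 = 3.7500

(-14.1500, 3.7500)


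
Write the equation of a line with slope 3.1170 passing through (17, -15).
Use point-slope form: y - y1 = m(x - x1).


y + 15 = 3.1170(x - 17)
y = 3.1170x - 15 - 3.1170*17
y = 3.1170x - 67.9890

y = 3.1170x - 67.9890


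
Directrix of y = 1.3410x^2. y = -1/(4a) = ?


a = 1.3410
1/(4a) = 0.1864
directrix: y = -0.1864 = -0.1864

y = -0.1864


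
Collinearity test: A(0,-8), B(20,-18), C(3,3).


0*(-18-3) + 20*(3+ 8) + 3*(-8+ 18)
= 0 + 220 + 30 = 250

No, not collinear (determinant = 250)


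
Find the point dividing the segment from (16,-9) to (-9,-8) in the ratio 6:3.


Px = (6*(-9) + 3*16)/9 = -6/9 = -0.6667
Py = (6*(-8) + 3*(-9))/9 = -75/9 = -8.3333

P = (-0.6667, -8.3333)


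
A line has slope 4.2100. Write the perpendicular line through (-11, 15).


Perpendicular slope = -1/m1 = -1/4.2100 = -0.2375
b2 = y0 - m2*x0 = 15 - 11/4.2100 = 15 - 2.6128 = 12.3872

y = -0.2375x + 12.3872


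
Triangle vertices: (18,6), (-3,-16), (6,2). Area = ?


18*(-16-2) = -324
-3*(2-6) = 12
6*(6+ 16) = 132
sum = -180
Area = |-180|/2 = 90.0000

90.0000 sq units


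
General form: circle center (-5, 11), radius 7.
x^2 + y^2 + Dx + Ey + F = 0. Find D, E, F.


(x+ 5)^2 + (y-11)^2 = 7^2
D = -2h = 10, E = -2k = -22
F = h^2+k^2-r^2 = 25+121-49 = 97

D = 10, E = -22, F = 97


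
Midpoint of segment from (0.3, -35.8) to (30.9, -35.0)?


Mx = (0.3 + 30.9)/2 = 31.2/2 = 15.6000
My = (-35.8 - 35.0)/2 = -70.8/2 = -35.4000

(15.6000, -35.4000)


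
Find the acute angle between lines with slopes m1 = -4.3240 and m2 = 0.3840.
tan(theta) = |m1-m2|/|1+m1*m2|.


m1-m2 = -4.708
1+m1*m2 = -0.660416
tan(theta) = |-4.708/(-0.660416)| = 7.128840
theta = arctan(|-4.708/(-0.660416)|) = 82.0149 degrees (acute angle)

82.0149 degrees


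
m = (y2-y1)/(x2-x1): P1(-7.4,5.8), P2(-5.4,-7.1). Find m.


dy = -7.1 - 5.8 = -12.9
dx = -5.4 + 7.4 = 2.0
m = -12.9/2.0 = -6.4500

m = -6.4500


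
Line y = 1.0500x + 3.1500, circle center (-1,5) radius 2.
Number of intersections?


Substitute y = 1.0500x + 3.1500: (x+ 1)^2 + (1.0500x+3.1500-5)^2 = 4
Expand to Ax^2 + Bx + C = 0, where b-k = -1.85
A = 1+m^2 = 2.1025
B = 2(m(b-k) - h) = 2(1.0500*(-1.85) + 1) = -1.885
C = h^2 + (b-k)^2 - r^2 = 1 + 3.4225 - 4 = 0.4225
disc = B^2-4AC = 3.5532 - 3.5532 = 0
disc = 0

1 intersection point (tangent)


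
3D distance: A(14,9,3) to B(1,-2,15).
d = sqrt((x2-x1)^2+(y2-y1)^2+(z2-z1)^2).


dx=-13, dy=-11, dz=12
d = sqrt(169+121+144) = sqrt(434) = 20.8327

20.8327


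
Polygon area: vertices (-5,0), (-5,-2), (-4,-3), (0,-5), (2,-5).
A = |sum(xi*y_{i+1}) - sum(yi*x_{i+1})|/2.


sum(xi*y_{i+1}) = -5*(-2) - 5*(-3) - 4*(-5) + 0*(-5) + 2*0 = 45
sum(yi*x_{i+1}) = 0*(-5) - 2*(-4) - 3*0 - 5*2 - 5*(-5) = 23
Area = |45 - 23|/2 = 22/2 = 11.0000

11.0000 sq units


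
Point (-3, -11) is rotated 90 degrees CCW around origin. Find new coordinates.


cos(90) = 0, sin(90) = 1
x' = -3*0 + 11*1 = 11
y' = -3*1 - 11*0 = -3

(11, -3)


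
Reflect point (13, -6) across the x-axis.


Reflection rule for x-axis: (x, -y)
(13, -6) -> (13, 6)

(13, 6)


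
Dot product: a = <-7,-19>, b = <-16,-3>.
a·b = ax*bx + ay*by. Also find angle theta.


a·b = -7*(-16) - 19*(-3) = 112 + 57 = 169
|a| = sqrt(49+361) = 20.2485
|b| = sqrt(256+9) = 16.2788
cos(theta) = 169/(sqrt(410)*sqrt(265)) = 169/sqrt(108650) = 0.512710
theta = arccos(169/sqrt(108650)) = 59.1555 degrees

a·b = 169, theta = 59.1555 deg
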